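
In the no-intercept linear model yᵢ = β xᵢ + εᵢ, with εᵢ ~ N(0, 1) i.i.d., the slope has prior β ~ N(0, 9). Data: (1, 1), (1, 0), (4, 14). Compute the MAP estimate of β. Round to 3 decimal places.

log p(β | y) = −Σ(yᵢ − βxᵢ)²/(2·1) − β²/(2·9) + const.
Setting the derivative to zero: Σxᵢ(yᵢ − βxᵢ)/1 − β/9 = 0, so β = Σxᵢyᵢ / (Σxᵢ² + σ²/τ²).
Σxᵢyᵢ = 1·1 + 1·0 + 4·14 = 57; Σxᵢ² = 18; σ²/τ² = 1/9.
β̂_MAP = 57 / (18 + 1/9) = 57/(163/9) = 513/163 ≈ 3.147.

β̂_MAP = 3.147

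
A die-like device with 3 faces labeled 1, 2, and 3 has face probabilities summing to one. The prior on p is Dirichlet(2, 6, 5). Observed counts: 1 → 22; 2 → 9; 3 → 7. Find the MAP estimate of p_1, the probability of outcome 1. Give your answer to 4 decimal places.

MAP estimate: 0.4792

The posterior is Dirichlet(αᵢ + nᵢ) = Dirichlet(24, 15, 12).
For a Dirichlet(a₁,…,a_K) with all aᵢ > 1, the mode has j-th component (aⱼ − 1)/(Σaᵢ − K).
Here Σaᵢ = 51 and K = 3, so p_1 = (24 − 1)/(51 − 3) = 23/48 ≈ 0.4792.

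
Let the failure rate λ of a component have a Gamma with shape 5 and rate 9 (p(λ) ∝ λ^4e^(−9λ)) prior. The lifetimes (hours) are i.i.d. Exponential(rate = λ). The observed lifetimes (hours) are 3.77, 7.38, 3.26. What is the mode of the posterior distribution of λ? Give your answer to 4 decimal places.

The Exponential(rate=λ) likelihood is ∝ λ^n e^(−λΣtᵢ). Here n = 3 and Σtᵢ = 3.77 + 7.38 + 3.26 = 14.41.
Posterior ∝ λ^4e^(−9λ) · λ^3e^(−14.41λ) = λ^7e^(−23.41λ), i.e. Gamma(8, 23.41).
Mode = (a−1)/b = 7/23.41 ≈ 0.2990.

λ̂_MAP = 0.2990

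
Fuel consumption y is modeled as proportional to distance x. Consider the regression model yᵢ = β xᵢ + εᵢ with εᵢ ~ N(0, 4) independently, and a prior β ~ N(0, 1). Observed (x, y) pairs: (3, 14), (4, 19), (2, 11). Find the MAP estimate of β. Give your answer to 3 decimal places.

log p(β | y) = −Σ(yᵢ − βxᵢ)²/(2·4) − β²/(2·1) + const.
Setting the derivative to zero: Σxᵢ(yᵢ − βxᵢ)/4 − β/1 = 0, so β = Σxᵢyᵢ / (Σxᵢ² + σ²/τ²).
Σxᵢyᵢ = 3·14 + 4·19 + 2·11 = 140; Σxᵢ² = 29; σ²/τ² = 4.
β̂_MAP = 140 / (29 + 4) = 140/33 ≈ 4.242.

β̂_MAP = 4.242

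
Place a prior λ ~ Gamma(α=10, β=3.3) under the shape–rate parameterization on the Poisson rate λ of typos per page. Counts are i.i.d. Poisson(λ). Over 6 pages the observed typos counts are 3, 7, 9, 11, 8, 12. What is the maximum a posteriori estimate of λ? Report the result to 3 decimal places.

λ̂_MAP = 6.344

Σxᵢ = 3+7+9+11+8+12 = 50, with n = 6.
Posterior ∝ λ^9e^(−3.3λ) · λ^50e^(−6λ) = λ^59e^(−9.3λ), i.e. Gamma(shape=60, rate=9.3).
The mode of a Gamma(a, b) with a ≥ 1 (shape–rate) is (a−1)/b = 59/9.3 ≈ 6.344.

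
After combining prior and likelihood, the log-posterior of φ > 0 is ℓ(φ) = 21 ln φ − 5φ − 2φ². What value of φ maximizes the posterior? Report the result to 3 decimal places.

ℓ'(φ) = 21/φ − 5 − 4φ. Setting this to zero and multiplying by φ: 4φ² + 5φ − 21 = 0.
φ = (−5 + √(5² + 4·4·21)) / (2·4) = (−5 + √361) / 8 = (−5 + 19)/8 = 7/4.
ℓ''(φ) = −21/φ² − 4 < 0, confirming a maximum.

φ̂_MAP = 1.750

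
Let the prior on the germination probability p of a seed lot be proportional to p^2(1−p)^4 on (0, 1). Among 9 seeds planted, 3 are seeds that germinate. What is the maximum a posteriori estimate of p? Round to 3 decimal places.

The prior density ∝ p^2(1−p)^4 is the kernel of Beta(3, 5).
Data: 3 successes in 9 trials. The binomial likelihood contributes p^3(1−p)^6, so the posterior is Beta(3+3, 5+6) = Beta(6, 11).
For Beta(a, b) with a, b > 1 the mode is (a−1)/(a+b−2) = 5/15 ≈ 0.333.

p̂_MAP = 0.333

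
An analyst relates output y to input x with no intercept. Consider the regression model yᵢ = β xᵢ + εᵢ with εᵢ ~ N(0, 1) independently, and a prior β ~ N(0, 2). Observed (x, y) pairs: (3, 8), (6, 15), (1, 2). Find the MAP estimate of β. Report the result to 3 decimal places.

log p(β | y) = −Σ(yᵢ − βxᵢ)²/(2·1) − β²/(2·2) + const.
Setting the derivative to zero: Σxᵢ(yᵢ − βxᵢ)/1 − β/2 = 0, so β = Σxᵢyᵢ / (Σxᵢ² + σ²/τ²).
Σxᵢyᵢ = 3·8 + 6·15 + 1·2 = 116; Σxᵢ² = 46; σ²/τ² = 0.5.
β̂_MAP = 116 / (46 + 0.5) = 116/46.5 ≈ 2.495.

β̂_MAP = 2.495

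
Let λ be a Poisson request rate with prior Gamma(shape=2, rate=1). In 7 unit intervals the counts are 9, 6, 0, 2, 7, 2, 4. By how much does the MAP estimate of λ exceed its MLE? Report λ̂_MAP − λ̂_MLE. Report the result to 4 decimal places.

MAP − MLE = -0.4107

Σxᵢ = 30. Posterior is Gamma(32, 8); MAP = (32−1)/8 = 31/8 ≈ 3.87500.
MLE = x̄ = 30/7 ≈ 4.28571.
Difference = 31/8 − 30/7 = -23/56 ≈ -0.4107.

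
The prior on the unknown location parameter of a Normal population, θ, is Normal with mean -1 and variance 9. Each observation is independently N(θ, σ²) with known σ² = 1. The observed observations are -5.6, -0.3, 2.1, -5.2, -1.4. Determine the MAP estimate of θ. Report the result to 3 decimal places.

θ̂_MAP = -2.057

n = 5; x̄ = ((-5.6) + (-0.3) + 2.1 + (-5.2) + (-1.4))/5 = -10.4/5 = -2.08.
For a Normal prior and Normal likelihood with known variance, the posterior is Normal; its mode equals its mean, the precision-weighted average.
Prior precision 1/σ₀² = 1/9; data precision n/σ² = 5/1 = 5.
θ̂ = ((1/9)·(-1) + 5·(-2.08)) / (1/9 + 5) = (-473/45)/(46/9) = -473/230 ≈ -2.057.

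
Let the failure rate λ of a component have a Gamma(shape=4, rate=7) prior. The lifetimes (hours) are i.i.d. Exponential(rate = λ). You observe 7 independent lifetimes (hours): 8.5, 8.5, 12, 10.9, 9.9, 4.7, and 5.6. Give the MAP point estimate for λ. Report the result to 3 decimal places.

The Exponential(rate=λ) likelihood is ∝ λ^n e^(−λΣtᵢ). Here n = 7 and Σtᵢ = 8.5 + 8.5 + 12 + 10.9 + 9.9 + 4.7 + 5.6 = 60.1.
Posterior ∝ λ^3e^(−7λ) · λ^7e^(−60.1λ) = λ^10e^(−67.1λ), i.e. Gamma(11, 67.1).
Mode = (a−1)/b = 10/67.1 ≈ 0.149.

λ̂_MAP = 0.149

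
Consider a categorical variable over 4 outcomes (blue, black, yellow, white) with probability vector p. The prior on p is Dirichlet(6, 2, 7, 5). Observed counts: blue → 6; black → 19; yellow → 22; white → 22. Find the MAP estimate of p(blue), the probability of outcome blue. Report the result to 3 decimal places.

MAP estimate of p(blue) = 0.129

The posterior is Dirichlet(αᵢ + nᵢ) = Dirichlet(12, 21, 29, 27).
For a Dirichlet(a₁,…,a_K) with all aᵢ > 1, the mode has j-th component (aⱼ − 1)/(Σaᵢ − K).
Here Σaᵢ = 89 and K = 4, so p(blue) = (12 − 1)/(89 − 4) = 11/85 ≈ 0.129.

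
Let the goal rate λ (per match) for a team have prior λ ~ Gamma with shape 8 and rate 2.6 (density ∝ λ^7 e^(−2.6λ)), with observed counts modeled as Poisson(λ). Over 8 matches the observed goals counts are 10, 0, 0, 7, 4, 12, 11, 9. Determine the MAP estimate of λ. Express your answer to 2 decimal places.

Σxᵢ = 10+0+0+7+4+12+11+9 = 53, with n = 8.
Posterior ∝ λ^7e^(−2.6λ) · λ^53e^(−8λ) = λ^60e^(−10.6λ), i.e. Gamma(shape=61, rate=10.6).
The mode of a Gamma(a, b) with a ≥ 1 (shape–rate) is (a−1)/b = 60/10.6 ≈ 5.66.

λ̂_MAP = 5.66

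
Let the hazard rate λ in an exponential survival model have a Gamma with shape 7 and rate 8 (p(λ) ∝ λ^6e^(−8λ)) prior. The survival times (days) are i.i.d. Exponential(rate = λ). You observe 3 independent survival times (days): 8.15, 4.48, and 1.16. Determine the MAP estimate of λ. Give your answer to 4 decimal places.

The Exponential(rate=λ) likelihood is ∝ λ^n e^(−λΣtᵢ). Here n = 3 and Σtᵢ = 8.15 + 4.48 + 1.16 = 13.79.
Posterior ∝ λ^6e^(−8λ) · λ^3e^(−13.79λ) = λ^9e^(−21.79λ), i.e. Gamma(10, 21.79).
Mode = (a−1)/b = 9/21.79 ≈ 0.4130.

λ̂_MAP = 0.4130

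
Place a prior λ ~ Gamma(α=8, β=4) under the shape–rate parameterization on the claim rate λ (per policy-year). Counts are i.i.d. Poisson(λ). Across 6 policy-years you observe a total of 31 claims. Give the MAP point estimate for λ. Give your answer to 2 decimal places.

λ̂_MAP = 3.80

Σxᵢ = 31, n = 6.
Posterior ∝ λ^7e^(−4λ) · λ^31e^(−6λ) = λ^38e^(−10λ), i.e. Gamma(shape=39, rate=10).
The mode of a Gamma(a, b) with a ≥ 1 (shape–rate) is (a−1)/b = 38/10 ≈ 3.80.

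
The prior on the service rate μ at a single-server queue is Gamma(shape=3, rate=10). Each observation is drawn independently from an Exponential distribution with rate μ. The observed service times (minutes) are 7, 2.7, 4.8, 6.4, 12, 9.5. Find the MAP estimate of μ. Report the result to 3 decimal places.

μ̂_MAP = 0.153

The Exponential(rate=μ) likelihood is ∝ μ^n e^(−μΣtᵢ). Here n = 6 and Σtᵢ = 7 + 2.7 + 4.8 + 6.4 + 12 + 9.5 = 42.4.
Posterior ∝ μ^2e^(−10μ) · μ^6e^(−42.4μ) = μ^8e^(−52.4μ), i.e. Gamma(9, 52.4).
Mode = (a−1)/b = 8/52.4 ≈ 0.153.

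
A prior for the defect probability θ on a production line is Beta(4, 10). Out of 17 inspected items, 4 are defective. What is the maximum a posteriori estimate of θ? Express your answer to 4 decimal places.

Prior: Beta(4, 10).
Data: 4 successes in 17 trials. The binomial likelihood contributes θ^4(1−θ)^13, so the posterior is Beta(4+4, 10+13) = Beta(8, 23).
For Beta(a, b) with a, b > 1 the mode is (a−1)/(a+b−2) = 7/29 ≈ 0.2414.

θ̂_MAP = 0.2414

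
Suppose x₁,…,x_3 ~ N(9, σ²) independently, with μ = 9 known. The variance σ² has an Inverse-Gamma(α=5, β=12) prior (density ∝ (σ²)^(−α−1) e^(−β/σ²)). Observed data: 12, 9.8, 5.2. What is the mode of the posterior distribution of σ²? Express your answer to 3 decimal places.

σ̂²_MAP = 3.205

Sum of squared deviations about the known mean: SS = (12−9)² + (9.8−9)² + (5.2−9)² = 24.08.
The Normal likelihood contributes (σ²)^(−n/2) exp(−SS/(2σ²)), so the posterior is Inverse-Gamma(α + n/2, β + SS/2) = Inverse-Gamma(6.5, 24.04).
The mode of Inverse-Gamma(a, b) is b/(a+1) = 24.04/7.5 ≈ 3.205.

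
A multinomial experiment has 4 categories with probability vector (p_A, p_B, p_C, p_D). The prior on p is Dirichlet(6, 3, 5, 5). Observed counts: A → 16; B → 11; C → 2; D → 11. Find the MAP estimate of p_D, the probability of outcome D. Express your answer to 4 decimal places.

MAP estimate of p_D = 0.2727

The posterior is Dirichlet(αᵢ + nᵢ) = Dirichlet(22, 14, 7, 16).
For a Dirichlet(a₁,…,a_K) with all aᵢ > 1, the mode has j-th component (aⱼ − 1)/(Σaᵢ − K).
Here Σaᵢ = 59 and K = 4, so p_D = (16 − 1)/(59 − 4) = 15/55 ≈ 0.2727.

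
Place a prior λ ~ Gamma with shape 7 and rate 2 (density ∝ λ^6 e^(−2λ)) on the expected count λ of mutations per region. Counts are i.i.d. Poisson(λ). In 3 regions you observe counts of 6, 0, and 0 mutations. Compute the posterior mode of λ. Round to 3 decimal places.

λ̂_MAP = 2.400

Σxᵢ = 6+0+0 = 6, with n = 3.
Posterior ∝ λ^6e^(−2λ) · λ^6e^(−3λ) = λ^12e^(−5λ), i.e. Gamma(shape=13, rate=5).
The mode of a Gamma(a, b) with a ≥ 1 (shape–rate) is (a−1)/b = 12/5 ≈ 2.400.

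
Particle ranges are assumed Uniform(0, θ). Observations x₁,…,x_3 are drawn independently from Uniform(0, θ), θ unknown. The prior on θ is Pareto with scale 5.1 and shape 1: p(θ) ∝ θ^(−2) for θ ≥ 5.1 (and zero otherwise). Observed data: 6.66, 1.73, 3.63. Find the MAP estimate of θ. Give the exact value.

The Uniform(0, θ) likelihood is θ^(−n) for θ ≥ max(xᵢ), zero otherwise. Here max(xᵢ) = 6.66.
Posterior ∝ θ^(−2) · θ^(−3) = θ^(−5) on θ ≥ max(5.1, 6.66) = 6.66.
This density is strictly decreasing in θ, so the posterior mode lies at the lower boundary of the support.

θ̂_MAP = 6.66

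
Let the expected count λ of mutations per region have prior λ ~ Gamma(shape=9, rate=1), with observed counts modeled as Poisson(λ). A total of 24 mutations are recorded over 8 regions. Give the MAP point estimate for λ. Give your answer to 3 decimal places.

λ̂_MAP = 3.556

Σxᵢ = 24, n = 8.
Posterior ∝ λ^8e^(−1λ) · λ^24e^(−8λ) = λ^32e^(−9λ), i.e. Gamma(shape=33, rate=9).
The mode of a Gamma(a, b) with a ≥ 1 (shape–rate) is (a−1)/b = 32/9 ≈ 3.556.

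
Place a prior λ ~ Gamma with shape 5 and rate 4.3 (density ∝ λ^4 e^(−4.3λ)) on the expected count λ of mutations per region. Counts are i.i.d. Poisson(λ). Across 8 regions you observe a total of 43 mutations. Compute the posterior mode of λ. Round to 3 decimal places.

Σxᵢ = 43, n = 8.
Posterior ∝ λ^4e^(−4.3λ) · λ^43e^(−8λ) = λ^47e^(−12.3λ), i.e. Gamma(shape=48, rate=12.3).
The mode of a Gamma(a, b) with a ≥ 1 (shape–rate) is (a−1)/b = 47/12.3 ≈ 3.821.

λ̂_MAP = 3.821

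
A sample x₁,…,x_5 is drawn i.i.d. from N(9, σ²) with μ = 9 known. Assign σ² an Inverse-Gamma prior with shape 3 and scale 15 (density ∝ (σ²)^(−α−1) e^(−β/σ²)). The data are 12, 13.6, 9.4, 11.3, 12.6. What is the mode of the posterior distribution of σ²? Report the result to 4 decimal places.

Sum of squared deviations about the known mean: SS = (12−9)² + (13.6−9)² + (9.4−9)² + (11.3−9)² + (12.6−9)² = 48.57.
The Normal likelihood contributes (σ²)^(−n/2) exp(−SS/(2σ²)), so the posterior is Inverse-Gamma(α + n/2, β + SS/2) = Inverse-Gamma(5.5, 39.285).
The mode of Inverse-Gamma(a, b) is b/(a+1) = 39.285/6.5 ≈ 6.0438.

σ̂²_MAP = 6.0438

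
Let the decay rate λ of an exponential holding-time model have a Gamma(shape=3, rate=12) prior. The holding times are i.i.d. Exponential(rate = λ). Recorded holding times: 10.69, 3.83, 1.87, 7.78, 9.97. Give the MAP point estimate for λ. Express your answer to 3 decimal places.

λ̂_MAP = 0.152

The Exponential(rate=λ) likelihood is ∝ λ^n e^(−λΣtᵢ). Here n = 5 and Σtᵢ = 10.69 + 3.83 + 1.87 + 7.78 + 9.97 = 34.14.
Posterior ∝ λ^2e^(−12λ) · λ^5e^(−34.14λ) = λ^7e^(−46.14λ), i.e. Gamma(8, 46.14).
Mode = (a−1)/b = 7/46.14 ≈ 0.152.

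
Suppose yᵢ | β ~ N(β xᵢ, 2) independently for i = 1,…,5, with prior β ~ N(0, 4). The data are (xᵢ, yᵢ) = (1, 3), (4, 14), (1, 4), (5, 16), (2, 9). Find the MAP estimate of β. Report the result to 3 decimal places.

log p(β | y) = −Σ(yᵢ − βxᵢ)²/(2·2) − β²/(2·4) + const.
Setting the derivative to zero: Σxᵢ(yᵢ − βxᵢ)/2 − β/4 = 0, so β = Σxᵢyᵢ / (Σxᵢ² + σ²/τ²).
Σxᵢyᵢ = 1·3 + 4·14 + 1·4 + 5·16 + 2·9 = 161; Σxᵢ² = 47; σ²/τ² = 0.5.
β̂_MAP = 161 / (47 + 0.5) = 161/47.5 ≈ 3.389.

β̂_MAP = 3.389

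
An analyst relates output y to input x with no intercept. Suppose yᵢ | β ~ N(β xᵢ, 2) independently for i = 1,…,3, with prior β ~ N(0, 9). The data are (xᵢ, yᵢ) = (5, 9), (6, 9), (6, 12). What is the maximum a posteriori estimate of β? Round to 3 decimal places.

β̂_MAP = 1.759

log p(β | y) = −Σ(yᵢ − βxᵢ)²/(2·2) − β²/(2·9) + const.
Setting the derivative to zero: Σxᵢ(yᵢ − βxᵢ)/2 − β/9 = 0, so β = Σxᵢyᵢ / (Σxᵢ² + σ²/τ²).
Σxᵢyᵢ = 5·9 + 6·9 + 6·12 = 171; Σxᵢ² = 97; σ²/τ² = 2/9.
β̂_MAP = 171 / (97 + 2/9) = 171/(875/9) = 1539/875 ≈ 1.759.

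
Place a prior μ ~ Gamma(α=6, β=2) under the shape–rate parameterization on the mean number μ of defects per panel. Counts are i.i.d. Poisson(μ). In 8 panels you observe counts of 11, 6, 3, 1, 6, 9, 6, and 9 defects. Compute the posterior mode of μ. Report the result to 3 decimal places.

Σxᵢ = 11+6+3+1+6+9+6+9 = 51, with n = 8.
Posterior ∝ μ^5e^(−2μ) · μ^51e^(−8μ) = μ^56e^(−10μ), i.e. Gamma(shape=57, rate=10).
The mode of a Gamma(a, b) with a ≥ 1 (shape–rate) is (a−1)/b = 56/10 ≈ 5.600.

μ̂_MAP = 5.600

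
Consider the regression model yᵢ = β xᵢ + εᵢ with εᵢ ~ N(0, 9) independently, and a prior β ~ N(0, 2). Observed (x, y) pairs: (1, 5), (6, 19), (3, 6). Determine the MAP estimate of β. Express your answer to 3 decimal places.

β̂_MAP = 2.713

log p(β | y) = −Σ(yᵢ − βxᵢ)²/(2·9) − β²/(2·2) + const.
Setting the derivative to zero: Σxᵢ(yᵢ − βxᵢ)/9 − β/2 = 0, so β = Σxᵢyᵢ / (Σxᵢ² + σ²/τ²).
Σxᵢyᵢ = 1·5 + 6·19 + 3·6 = 137; Σxᵢ² = 46; σ²/τ² = 4.5.
β̂_MAP = 137 / (46 + 4.5) = 137/50.5 ≈ 2.713.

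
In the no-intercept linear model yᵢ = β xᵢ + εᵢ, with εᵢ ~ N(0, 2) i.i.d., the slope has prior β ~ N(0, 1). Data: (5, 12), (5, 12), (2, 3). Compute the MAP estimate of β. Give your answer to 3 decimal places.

β̂_MAP = 2.250

log p(β | y) = −Σ(yᵢ − βxᵢ)²/(2·2) − β²/(2·1) + const.
Setting the derivative to zero: Σxᵢ(yᵢ − βxᵢ)/2 − β/1 = 0, so β = Σxᵢyᵢ / (Σxᵢ² + σ²/τ²).
Σxᵢyᵢ = 5·12 + 5·12 + 2·3 = 126; Σxᵢ² = 54; σ²/τ² = 2.
β̂_MAP = 126 / (54 + 2) = 126/56 ≈ 2.250.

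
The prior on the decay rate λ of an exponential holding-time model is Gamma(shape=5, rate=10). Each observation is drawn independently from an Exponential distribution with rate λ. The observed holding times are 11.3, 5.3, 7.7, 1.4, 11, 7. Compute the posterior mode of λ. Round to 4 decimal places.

The Exponential(rate=λ) likelihood is ∝ λ^n e^(−λΣtᵢ). Here n = 6 and Σtᵢ = 11.3 + 5.3 + 7.7 + 1.4 + 11 + 7 = 43.7.
Posterior ∝ λ^4e^(−10λ) · λ^6e^(−43.7λ) = λ^10e^(−53.7λ), i.e. Gamma(11, 53.7).
Mode = (a−1)/b = 10/53.7 ≈ 0.1862.

λ̂_MAP = 0.1862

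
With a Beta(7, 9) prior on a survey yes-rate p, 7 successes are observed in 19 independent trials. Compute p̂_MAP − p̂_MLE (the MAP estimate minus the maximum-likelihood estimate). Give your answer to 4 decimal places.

MAP − MLE = 0.0255

Posterior is Beta(14, 21); MAP = (14−1)/(35−2) = 13/33 ≈ 0.39394.
MLE ignores the prior: p̂_MLE = k/n = 7/19 ≈ 0.36842.
Difference = 13/33 − 7/19 = 16/627 ≈ 0.0255.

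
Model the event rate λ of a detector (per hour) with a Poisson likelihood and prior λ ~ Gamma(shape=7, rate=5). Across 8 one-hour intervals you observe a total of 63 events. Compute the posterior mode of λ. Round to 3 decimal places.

Σxᵢ = 63, n = 8.
Posterior ∝ λ^6e^(−5λ) · λ^63e^(−8λ) = λ^69e^(−13λ), i.e. Gamma(shape=70, rate=13).
The mode of a Gamma(a, b) with a ≥ 1 (shape–rate) is (a−1)/b = 69/13 ≈ 5.308.

λ̂_MAP = 5.308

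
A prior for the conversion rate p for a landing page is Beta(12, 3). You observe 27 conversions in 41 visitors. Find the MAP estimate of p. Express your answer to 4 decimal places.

p̂_MAP = 0.7037

Prior: Beta(12, 3).
Data: 27 successes in 41 trials. The binomial likelihood contributes p^27(1−p)^14, so the posterior is Beta(12+27, 3+14) = Beta(39, 17).
For Beta(a, b) with a, b > 1 the mode is (a−1)/(a+b−2) = 38/54 ≈ 0.7037.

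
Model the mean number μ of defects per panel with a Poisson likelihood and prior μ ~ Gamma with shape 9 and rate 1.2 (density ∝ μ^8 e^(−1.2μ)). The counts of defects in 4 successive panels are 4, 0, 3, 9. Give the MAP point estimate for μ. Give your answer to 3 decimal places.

μ̂_MAP = 4.615

Σxᵢ = 4+0+3+9 = 16, with n = 4.
Posterior ∝ μ^8e^(−1.2μ) · μ^16e^(−4μ) = μ^24e^(−5.2μ), i.e. Gamma(shape=25, rate=5.2).
The mode of a Gamma(a, b) with a ≥ 1 (shape–rate) is (a−1)/b = 24/5.2 ≈ 4.615.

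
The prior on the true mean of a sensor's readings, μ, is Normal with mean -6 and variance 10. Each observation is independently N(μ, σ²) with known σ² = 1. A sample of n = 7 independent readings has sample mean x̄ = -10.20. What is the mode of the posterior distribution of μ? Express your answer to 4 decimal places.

n = 7, x̄ = -10.20.
For a Normal prior and Normal likelihood with known variance, the posterior is Normal; its mode equals its mean, the precision-weighted average.
Prior precision 1/σ₀² = 1/10 = 0.1; data precision n/σ² = 7/1 = 7.
μ̂ = (0.1·(-6) + 7·(-10.2)) / (0.1 + 7) = (-72)/7.1 = -720/71 ≈ -10.1408.

μ̂_MAP = -10.1408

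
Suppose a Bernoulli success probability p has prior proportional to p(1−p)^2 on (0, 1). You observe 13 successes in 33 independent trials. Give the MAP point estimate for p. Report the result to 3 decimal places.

The prior density ∝ p(1−p)^2 is the kernel of Beta(2, 3).
Data: 13 successes in 33 trials. The binomial likelihood contributes p^13(1−p)^20, so the posterior is Beta(2+13, 3+20) = Beta(15, 23).
For Beta(a, b) with a, b > 1 the mode is (a−1)/(a+b−2) = 14/36 ≈ 0.389.

p̂_MAP = 0.389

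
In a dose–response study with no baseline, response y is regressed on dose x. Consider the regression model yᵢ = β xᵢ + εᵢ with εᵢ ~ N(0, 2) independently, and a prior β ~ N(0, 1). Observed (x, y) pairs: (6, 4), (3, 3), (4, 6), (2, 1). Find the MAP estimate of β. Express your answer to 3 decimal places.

log p(β | y) = −Σ(yᵢ − βxᵢ)²/(2·2) − β²/(2·1) + const.
Setting the derivative to zero: Σxᵢ(yᵢ − βxᵢ)/2 − β/1 = 0, so β = Σxᵢyᵢ / (Σxᵢ² + σ²/τ²).
Σxᵢyᵢ = 6·4 + 3·3 + 4·6 + 2·1 = 59; Σxᵢ² = 65; σ²/τ² = 2.
β̂_MAP = 59 / (65 + 2) = 59/67 ≈ 0.881.

β̂_MAP = 0.881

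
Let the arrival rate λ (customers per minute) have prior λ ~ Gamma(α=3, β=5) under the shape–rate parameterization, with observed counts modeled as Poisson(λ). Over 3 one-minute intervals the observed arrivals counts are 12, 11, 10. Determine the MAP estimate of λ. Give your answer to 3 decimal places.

λ̂_MAP = 4.375

Σxᵢ = 12+11+10 = 33, with n = 3.
Posterior ∝ λ^2e^(−5λ) · λ^33e^(−3λ) = λ^35e^(−8λ), i.e. Gamma(shape=36, rate=8).
The mode of a Gamma(a, b) with a ≥ 1 (shape–rate) is (a−1)/b = 35/8 ≈ 4.375.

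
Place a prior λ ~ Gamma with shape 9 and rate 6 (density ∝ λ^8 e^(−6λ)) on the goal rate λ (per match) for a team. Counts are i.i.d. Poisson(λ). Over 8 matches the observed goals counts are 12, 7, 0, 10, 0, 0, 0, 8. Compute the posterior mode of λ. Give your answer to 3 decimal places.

Σxᵢ = 12+7+0+10+0+0+0+8 = 37, with n = 8.
Posterior ∝ λ^8e^(−6λ) · λ^37e^(−8λ) = λ^45e^(−14λ), i.e. Gamma(shape=46, rate=14).
The mode of a Gamma(a, b) with a ≥ 1 (shape–rate) is (a−1)/b = 45/14 ≈ 3.214.

λ̂_MAP = 3.214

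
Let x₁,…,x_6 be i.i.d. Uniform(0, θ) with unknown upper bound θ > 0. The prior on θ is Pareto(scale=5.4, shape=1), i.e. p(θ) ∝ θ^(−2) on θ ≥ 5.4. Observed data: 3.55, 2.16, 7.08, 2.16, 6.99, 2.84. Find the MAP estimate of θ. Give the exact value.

θ̂_MAP = 7.08

The Uniform(0, θ) likelihood is θ^(−n) for θ ≥ max(xᵢ), zero otherwise. Here max(xᵢ) = 7.08.
Posterior ∝ θ^(−2) · θ^(−6) = θ^(−8) on θ ≥ max(5.4, 7.08) = 7.08.
This density is strictly decreasing in θ, so the posterior mode lies at the lower boundary of the support.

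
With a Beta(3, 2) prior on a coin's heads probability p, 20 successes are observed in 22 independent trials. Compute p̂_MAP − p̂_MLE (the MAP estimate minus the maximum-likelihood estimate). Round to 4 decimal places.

Posterior is Beta(23, 4); MAP = (23−1)/(27−2) = 22/25 ≈ 0.88000.
MLE ignores the prior: p̂_MLE = k/n = 20/22 ≈ 0.90909.
Difference = 22/25 − 20/22 = -8/275 ≈ -0.0291.

MAP − MLE = -0.0291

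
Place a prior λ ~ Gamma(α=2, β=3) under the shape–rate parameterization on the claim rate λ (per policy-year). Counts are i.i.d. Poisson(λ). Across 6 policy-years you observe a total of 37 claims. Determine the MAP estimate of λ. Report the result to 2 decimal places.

Σxᵢ = 37, n = 6.
Posterior ∝ λe^(−3λ) · λ^37e^(−6λ) = λ^38e^(−9λ), i.e. Gamma(shape=39, rate=9).
The mode of a Gamma(a, b) with a ≥ 1 (shape–rate) is (a−1)/b = 38/9 ≈ 4.22.

λ̂_MAP = 4.22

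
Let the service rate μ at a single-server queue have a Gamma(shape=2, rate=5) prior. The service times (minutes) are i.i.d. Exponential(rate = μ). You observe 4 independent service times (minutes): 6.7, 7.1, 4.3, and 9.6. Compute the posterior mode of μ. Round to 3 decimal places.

μ̂_MAP = 0.153

The Exponential(rate=μ) likelihood is ∝ μ^n e^(−μΣtᵢ). Here n = 4 and Σtᵢ = 6.7 + 7.1 + 4.3 + 9.6 = 27.7.
Posterior ∝ μe^(−5μ) · μ^4e^(−27.7μ) = μ^5e^(−32.7μ), i.e. Gamma(6, 32.7).
Mode = (a−1)/b = 5/32.7 ≈ 0.153.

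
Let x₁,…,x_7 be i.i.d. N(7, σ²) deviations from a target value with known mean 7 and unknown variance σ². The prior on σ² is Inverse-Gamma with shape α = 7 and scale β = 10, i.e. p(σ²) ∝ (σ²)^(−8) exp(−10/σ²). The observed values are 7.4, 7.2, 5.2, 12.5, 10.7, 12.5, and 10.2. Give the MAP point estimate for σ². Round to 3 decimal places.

σ̂²_MAP = 4.690

Sum of squared deviations about the known mean: SS = (7.4−7)² + (7.2−7)² + (5.2−7)² + (12.5−7)² + (10.7−7)² + (12.5−7)² + (10.2−7)² = 87.87.
The Normal likelihood contributes (σ²)^(−n/2) exp(−SS/(2σ²)), so the posterior is Inverse-Gamma(α + n/2, β + SS/2) = Inverse-Gamma(10.5, 53.935).
The mode of Inverse-Gamma(a, b) is b/(a+1) = 53.935/11.5 ≈ 4.690.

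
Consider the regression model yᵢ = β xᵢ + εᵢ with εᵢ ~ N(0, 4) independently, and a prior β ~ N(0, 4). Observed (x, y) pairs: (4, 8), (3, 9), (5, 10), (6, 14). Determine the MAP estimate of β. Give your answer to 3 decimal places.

β̂_MAP = 2.218

log p(β | y) = −Σ(yᵢ − βxᵢ)²/(2·4) − β²/(2·4) + const.
Setting the derivative to zero: Σxᵢ(yᵢ − βxᵢ)/4 − β/4 = 0, so β = Σxᵢyᵢ / (Σxᵢ² + σ²/τ²).
Σxᵢyᵢ = 4·8 + 3·9 + 5·10 + 6·14 = 193; Σxᵢ² = 86; σ²/τ² = 1.
β̂_MAP = 193 / (86 + 1) = 193/87 ≈ 2.218.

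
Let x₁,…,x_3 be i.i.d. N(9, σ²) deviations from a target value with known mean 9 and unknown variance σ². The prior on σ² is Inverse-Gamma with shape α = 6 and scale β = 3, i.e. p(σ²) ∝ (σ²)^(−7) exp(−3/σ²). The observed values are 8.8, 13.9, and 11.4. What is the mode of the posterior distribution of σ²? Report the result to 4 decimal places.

Sum of squared deviations about the known mean: SS = (8.8−9)² + (13.9−9)² + (11.4−9)² = 29.81.
The Normal likelihood contributes (σ²)^(−n/2) exp(−SS/(2σ²)), so the posterior is Inverse-Gamma(α + n/2, β + SS/2) = Inverse-Gamma(7.5, 17.905).
The mode of Inverse-Gamma(a, b) is b/(a+1) = 17.905/8.5 ≈ 2.1065.

σ̂²_MAP = 2.1065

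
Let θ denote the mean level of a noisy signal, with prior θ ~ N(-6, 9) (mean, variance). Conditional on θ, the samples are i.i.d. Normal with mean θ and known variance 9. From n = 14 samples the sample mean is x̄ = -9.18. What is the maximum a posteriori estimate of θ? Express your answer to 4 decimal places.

θ̂_MAP = -8.9680

n = 14, x̄ = -9.18.
For a Normal prior and Normal likelihood with known variance, the posterior is Normal; its mode equals its mean, the precision-weighted average.
Prior precision 1/σ₀² = 1/9; data precision n/σ² = 14/9.
θ̂ = ((1/9)·(-6) + (14/9)·(-9.18)) / (1/9 + 14/9) = (-1121/75)/(5/3) = -8.9680.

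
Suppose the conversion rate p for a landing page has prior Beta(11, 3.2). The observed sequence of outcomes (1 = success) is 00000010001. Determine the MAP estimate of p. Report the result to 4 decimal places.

Prior: Beta(11, 3.2).
Data: 2 successes in 11 trials (from the sequence). The binomial likelihood contributes p^2(1−p)^9, so the posterior is Beta(11+2, 3.2+9) = Beta(13, 12.2).
For Beta(a, b) with a, b > 1 the mode is (a−1)/(a+b−2) = 12/23.2 ≈ 0.5172.

p̂_MAP = 0.5172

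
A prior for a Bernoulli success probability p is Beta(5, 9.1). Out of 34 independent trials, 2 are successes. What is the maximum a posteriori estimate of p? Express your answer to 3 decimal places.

Prior: Beta(5, 9.1).
Data: 2 successes in 34 trials. The binomial likelihood contributes p^2(1−p)^32, so the posterior is Beta(5+2, 9.1+32) = Beta(7, 41.1).
For Beta(a, b) with a, b > 1 the mode is (a−1)/(a+b−2) = 6/46.1 ≈ 0.130.

p̂_MAP = 0.130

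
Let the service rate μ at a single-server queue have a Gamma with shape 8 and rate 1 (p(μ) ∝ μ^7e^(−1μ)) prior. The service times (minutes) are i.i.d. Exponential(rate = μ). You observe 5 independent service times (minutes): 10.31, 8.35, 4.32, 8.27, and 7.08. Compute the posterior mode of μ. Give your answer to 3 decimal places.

The Exponential(rate=μ) likelihood is ∝ μ^n e^(−μΣtᵢ). Here n = 5 and Σtᵢ = 10.31 + 8.35 + 4.32 + 8.27 + 7.08 = 38.33.
Posterior ∝ μ^7e^(−1μ) · μ^5e^(−38.33μ) = μ^12e^(−39.33μ), i.e. Gamma(13, 39.33).
Mode = (a−1)/b = 12/39.33 ≈ 0.305.

μ̂_MAP = 0.305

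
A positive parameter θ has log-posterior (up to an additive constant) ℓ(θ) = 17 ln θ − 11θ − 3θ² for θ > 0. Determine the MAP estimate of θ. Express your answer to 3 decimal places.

ℓ'(θ) = 17/θ − 11 − 6θ. Setting this to zero and multiplying by θ: 6θ² + 11θ − 17 = 0.
θ = (−11 + √(11² + 4·6·17)) / (2·6) = (−11 + √529) / 12 = (−11 + 23)/12 = 1.
ℓ''(θ) = −17/θ² − 6 < 0, confirming a maximum.

θ̂_MAP = 1.000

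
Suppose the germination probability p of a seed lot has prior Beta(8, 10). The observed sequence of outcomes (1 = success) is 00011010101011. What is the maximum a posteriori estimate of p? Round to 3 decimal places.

p̂_MAP = 0.467

Prior: Beta(8, 10).
Data: 7 successes in 14 trials (from the sequence). The binomial likelihood contributes p^7(1−p)^7, so the posterior is Beta(8+7, 10+7) = Beta(15, 17).
For Beta(a, b) with a, b > 1 the mode is (a−1)/(a+b−2) = 14/30 ≈ 0.467.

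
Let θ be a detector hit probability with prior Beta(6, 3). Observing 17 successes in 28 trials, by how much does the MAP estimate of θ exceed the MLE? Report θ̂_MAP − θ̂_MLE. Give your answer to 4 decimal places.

Posterior is Beta(23, 14); MAP = (23−1)/(37−2) = 22/35 ≈ 0.62857.
MLE ignores the prior: θ̂_MLE = k/n = 17/28 ≈ 0.60714.
Difference = 22/35 − 17/28 = 3/140 ≈ 0.0214.

MAP − MLE = 0.0214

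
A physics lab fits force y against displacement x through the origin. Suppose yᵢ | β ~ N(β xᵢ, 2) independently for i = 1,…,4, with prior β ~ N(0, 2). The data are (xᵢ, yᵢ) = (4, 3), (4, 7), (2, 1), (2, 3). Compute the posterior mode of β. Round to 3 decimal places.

β̂_MAP = 1.171

log p(β | y) = −Σ(yᵢ − βxᵢ)²/(2·2) − β²/(2·2) + const.
Setting the derivative to zero: Σxᵢ(yᵢ − βxᵢ)/2 − β/2 = 0, so β = Σxᵢyᵢ / (Σxᵢ² + σ²/τ²).
Σxᵢyᵢ = 4·3 + 4·7 + 2·1 + 2·3 = 48; Σxᵢ² = 40; σ²/τ² = 1.
β̂_MAP = 48 / (40 + 1) = 48/41 ≈ 1.171.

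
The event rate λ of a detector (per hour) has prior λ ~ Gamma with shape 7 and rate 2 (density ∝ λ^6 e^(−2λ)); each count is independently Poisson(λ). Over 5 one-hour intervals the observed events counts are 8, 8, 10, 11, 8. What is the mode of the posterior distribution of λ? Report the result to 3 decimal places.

Σxᵢ = 8+8+10+11+8 = 45, with n = 5.
Posterior ∝ λ^6e^(−2λ) · λ^45e^(−5λ) = λ^51e^(−7λ), i.e. Gamma(shape=52, rate=7).
The mode of a Gamma(a, b) with a ≥ 1 (shape–rate) is (a−1)/b = 51/7 ≈ 7.286.

λ̂_MAP = 7.286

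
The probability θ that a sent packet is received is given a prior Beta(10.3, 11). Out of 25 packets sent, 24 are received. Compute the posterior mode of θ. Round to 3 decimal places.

Prior: Beta(10.3, 11).
Data: 24 successes in 25 trials. The binomial likelihood contributes θ^24(1−θ)^1, so the posterior is Beta(10.3+24, 11+1) = Beta(34.3, 12).
For Beta(a, b) with a, b > 1 the mode is (a−1)/(a+b−2) = 33.3/44.3 ≈ 0.752.

θ̂_MAP = 0.752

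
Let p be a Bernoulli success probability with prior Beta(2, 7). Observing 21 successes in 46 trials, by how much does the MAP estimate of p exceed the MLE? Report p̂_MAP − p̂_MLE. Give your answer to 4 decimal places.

MAP − MLE = -0.0414

Posterior is Beta(23, 32); MAP = (23−1)/(55−2) = 22/53 ≈ 0.41509.
MLE ignores the prior: p̂_MLE = k/n = 21/46 ≈ 0.45652.
Difference = 22/53 − 21/46 = -101/2438 ≈ -0.0414.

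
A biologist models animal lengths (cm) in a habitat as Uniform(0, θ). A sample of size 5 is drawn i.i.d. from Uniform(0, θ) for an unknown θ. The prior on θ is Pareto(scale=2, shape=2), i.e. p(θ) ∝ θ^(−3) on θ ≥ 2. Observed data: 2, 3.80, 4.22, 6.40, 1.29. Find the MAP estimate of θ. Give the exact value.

θ̂_MAP = 6.40

The Uniform(0, θ) likelihood is θ^(−n) for θ ≥ max(xᵢ), zero otherwise. Here max(xᵢ) = 6.40.
Posterior ∝ θ^(−3) · θ^(−5) = θ^(−8) on θ ≥ max(2, 6.40) = 6.40.
This density is strictly decreasing in θ, so the posterior mode lies at the lower boundary of the support.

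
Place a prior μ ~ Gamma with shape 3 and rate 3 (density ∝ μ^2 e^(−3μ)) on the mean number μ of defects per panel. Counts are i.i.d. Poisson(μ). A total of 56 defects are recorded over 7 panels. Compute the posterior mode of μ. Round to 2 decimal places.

Σxᵢ = 56, n = 7.
Posterior ∝ μ^2e^(−3μ) · μ^56e^(−7μ) = μ^58e^(−10μ), i.e. Gamma(shape=59, rate=10).
The mode of a Gamma(a, b) with a ≥ 1 (shape–rate) is (a−1)/b = 58/10 ≈ 5.80.

μ̂_MAP = 5.80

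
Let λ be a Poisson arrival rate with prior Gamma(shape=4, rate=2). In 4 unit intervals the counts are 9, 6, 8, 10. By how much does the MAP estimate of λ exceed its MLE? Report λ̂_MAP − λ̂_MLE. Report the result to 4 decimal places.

Σxᵢ = 33. Posterior is Gamma(37, 6); MAP = (37−1)/6 = 36/6 ≈ 6.00000.
MLE = x̄ = 33/4 ≈ 8.25000.
Difference = 36/6 − 33/4 = -9/4 ≈ -2.2500.

MAP − MLE = -2.2500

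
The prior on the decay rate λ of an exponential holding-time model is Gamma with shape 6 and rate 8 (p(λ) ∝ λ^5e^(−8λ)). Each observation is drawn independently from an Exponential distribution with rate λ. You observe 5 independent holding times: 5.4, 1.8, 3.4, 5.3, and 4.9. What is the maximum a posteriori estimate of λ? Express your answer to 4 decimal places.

The Exponential(rate=λ) likelihood is ∝ λ^n e^(−λΣtᵢ). Here n = 5 and Σtᵢ = 5.4 + 1.8 + 3.4 + 5.3 + 4.9 = 20.8.
Posterior ∝ λ^5e^(−8λ) · λ^5e^(−20.8λ) = λ^10e^(−28.8λ), i.e. Gamma(11, 28.8).
Mode = (a−1)/b = 10/28.8 ≈ 0.3472.

λ̂_MAP = 0.3472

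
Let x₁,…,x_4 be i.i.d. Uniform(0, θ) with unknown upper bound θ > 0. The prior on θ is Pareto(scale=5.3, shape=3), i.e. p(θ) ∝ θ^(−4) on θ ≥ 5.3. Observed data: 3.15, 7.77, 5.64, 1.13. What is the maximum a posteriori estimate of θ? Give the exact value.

The Uniform(0, θ) likelihood is θ^(−n) for θ ≥ max(xᵢ), zero otherwise. Here max(xᵢ) = 7.77.
Posterior ∝ θ^(−4) · θ^(−4) = θ^(−8) on θ ≥ max(5.3, 7.77) = 7.77.
This density is strictly decreasing in θ, so the posterior mode lies at the lower boundary of the support.

θ̂_MAP = 7.77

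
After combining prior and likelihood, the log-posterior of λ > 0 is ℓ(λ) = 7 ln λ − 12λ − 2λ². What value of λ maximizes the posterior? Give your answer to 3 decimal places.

λ̂_MAP = 0.500

ℓ'(λ) = 7/λ − 12 − 4λ. Setting this to zero and multiplying by λ: 4λ² + 12λ − 7 = 0.
λ = (−12 + √(12² + 4·4·7)) / (2·4) = (−12 + √256) / 8 = (−12 + 16)/8 = 1/2.
ℓ''(λ) = −7/λ² − 4 < 0, confirming a maximum.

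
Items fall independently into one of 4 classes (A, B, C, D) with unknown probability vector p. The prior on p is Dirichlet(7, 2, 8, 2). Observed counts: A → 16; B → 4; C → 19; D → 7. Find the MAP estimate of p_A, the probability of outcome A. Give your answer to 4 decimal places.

MAP estimate of p_A = 0.3607

The posterior is Dirichlet(αᵢ + nᵢ) = Dirichlet(23, 6, 27, 9).
For a Dirichlet(a₁,…,a_K) with all aᵢ > 1, the mode has j-th component (aⱼ − 1)/(Σaᵢ − K).
Here Σaᵢ = 65 and K = 4, so p_A = (23 − 1)/(65 − 4) = 22/61 ≈ 0.3607.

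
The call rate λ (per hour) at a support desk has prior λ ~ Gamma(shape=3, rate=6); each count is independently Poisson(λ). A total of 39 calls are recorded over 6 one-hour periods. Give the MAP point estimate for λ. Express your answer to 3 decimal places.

λ̂_MAP = 3.417

Σxᵢ = 39, n = 6.
Posterior ∝ λ^2e^(−6λ) · λ^39e^(−6λ) = λ^41e^(−12λ), i.e. Gamma(shape=42, rate=12).
The mode of a Gamma(a, b) with a ≥ 1 (shape–rate) is (a−1)/b = 41/12 ≈ 3.417.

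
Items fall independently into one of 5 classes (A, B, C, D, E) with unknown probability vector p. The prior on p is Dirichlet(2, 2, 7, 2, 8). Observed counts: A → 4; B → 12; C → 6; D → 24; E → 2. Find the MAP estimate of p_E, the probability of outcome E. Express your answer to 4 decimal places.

MAP estimate of p_E = 0.1406

The posterior is Dirichlet(αᵢ + nᵢ) = Dirichlet(6, 14, 13, 26, 10).
For a Dirichlet(a₁,…,a_K) with all aᵢ > 1, the mode has j-th component (aⱼ − 1)/(Σaᵢ − K).
Here Σaᵢ = 69 and K = 5, so p_E = (10 − 1)/(69 − 5) = 9/64 ≈ 0.1406.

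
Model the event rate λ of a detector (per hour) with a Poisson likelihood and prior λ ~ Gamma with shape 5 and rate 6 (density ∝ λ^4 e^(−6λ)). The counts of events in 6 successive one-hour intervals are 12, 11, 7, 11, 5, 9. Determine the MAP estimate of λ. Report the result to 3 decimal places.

λ̂_MAP = 4.917

Σxᵢ = 12+11+7+11+5+9 = 55, with n = 6.
Posterior ∝ λ^4e^(−6λ) · λ^55e^(−6λ) = λ^59e^(−12λ), i.e. Gamma(shape=60, rate=12).
The mode of a Gamma(a, b) with a ≥ 1 (shape–rate) is (a−1)/b = 59/12 ≈ 4.917.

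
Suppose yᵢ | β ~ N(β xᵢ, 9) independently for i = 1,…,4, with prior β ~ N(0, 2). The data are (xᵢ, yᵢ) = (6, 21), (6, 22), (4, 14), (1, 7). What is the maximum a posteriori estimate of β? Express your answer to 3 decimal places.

β̂_MAP = 3.433

log p(β | y) = −Σ(yᵢ − βxᵢ)²/(2·9) − β²/(2·2) + const.
Setting the derivative to zero: Σxᵢ(yᵢ − βxᵢ)/9 − β/2 = 0, so β = Σxᵢyᵢ / (Σxᵢ² + σ²/τ²).
Σxᵢyᵢ = 6·21 + 6·22 + 4·14 + 1·7 = 321; Σxᵢ² = 89; σ²/τ² = 4.5.
β̂_MAP = 321 / (89 + 4.5) = 321/93.5 ≈ 3.433.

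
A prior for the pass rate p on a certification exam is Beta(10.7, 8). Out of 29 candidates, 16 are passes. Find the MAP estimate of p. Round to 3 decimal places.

p̂_MAP = 0.562

Prior: Beta(10.7, 8).
Data: 16 successes in 29 trials. The binomial likelihood contributes p^16(1−p)^13, so the posterior is Beta(10.7+16, 8+13) = Beta(26.7, 21).
For Beta(a, b) with a, b > 1 the mode is (a−1)/(a+b−2) = 25.7/45.7 ≈ 0.562.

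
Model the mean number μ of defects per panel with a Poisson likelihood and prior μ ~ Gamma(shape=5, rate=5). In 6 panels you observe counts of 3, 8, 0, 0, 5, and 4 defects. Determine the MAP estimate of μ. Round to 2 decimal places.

Σxᵢ = 3+8+0+0+5+4 = 20, with n = 6.
Posterior ∝ μ^4e^(−5μ) · μ^20e^(−6μ) = μ^24e^(−11μ), i.e. Gamma(shape=25, rate=11).
The mode of a Gamma(a, b) with a ≥ 1 (shape–rate) is (a−1)/b = 24/11 ≈ 2.18.

μ̂_MAP = 2.18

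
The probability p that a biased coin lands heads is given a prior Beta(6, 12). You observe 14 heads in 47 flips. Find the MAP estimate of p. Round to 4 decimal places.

Prior: Beta(6, 12).
Data: 14 successes in 47 trials. The binomial likelihood contributes p^14(1−p)^33, so the posterior is Beta(6+14, 12+33) = Beta(20, 45).
For Beta(a, b) with a, b > 1 the mode is (a−1)/(a+b−2) = 19/63 ≈ 0.3016.

p̂_MAP = 0.3016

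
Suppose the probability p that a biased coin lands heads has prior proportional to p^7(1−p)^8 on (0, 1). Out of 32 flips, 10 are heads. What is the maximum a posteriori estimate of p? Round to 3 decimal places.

The prior density ∝ p^7(1−p)^8 is the kernel of Beta(8, 9).
Data: 10 successes in 32 trials. The binomial likelihood contributes p^10(1−p)^22, so the posterior is Beta(8+10, 9+22) = Beta(18, 31).
For Beta(a, b) with a, b > 1 the mode is (a−1)/(a+b−2) = 17/47 ≈ 0.362.

p̂_MAP = 0.362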